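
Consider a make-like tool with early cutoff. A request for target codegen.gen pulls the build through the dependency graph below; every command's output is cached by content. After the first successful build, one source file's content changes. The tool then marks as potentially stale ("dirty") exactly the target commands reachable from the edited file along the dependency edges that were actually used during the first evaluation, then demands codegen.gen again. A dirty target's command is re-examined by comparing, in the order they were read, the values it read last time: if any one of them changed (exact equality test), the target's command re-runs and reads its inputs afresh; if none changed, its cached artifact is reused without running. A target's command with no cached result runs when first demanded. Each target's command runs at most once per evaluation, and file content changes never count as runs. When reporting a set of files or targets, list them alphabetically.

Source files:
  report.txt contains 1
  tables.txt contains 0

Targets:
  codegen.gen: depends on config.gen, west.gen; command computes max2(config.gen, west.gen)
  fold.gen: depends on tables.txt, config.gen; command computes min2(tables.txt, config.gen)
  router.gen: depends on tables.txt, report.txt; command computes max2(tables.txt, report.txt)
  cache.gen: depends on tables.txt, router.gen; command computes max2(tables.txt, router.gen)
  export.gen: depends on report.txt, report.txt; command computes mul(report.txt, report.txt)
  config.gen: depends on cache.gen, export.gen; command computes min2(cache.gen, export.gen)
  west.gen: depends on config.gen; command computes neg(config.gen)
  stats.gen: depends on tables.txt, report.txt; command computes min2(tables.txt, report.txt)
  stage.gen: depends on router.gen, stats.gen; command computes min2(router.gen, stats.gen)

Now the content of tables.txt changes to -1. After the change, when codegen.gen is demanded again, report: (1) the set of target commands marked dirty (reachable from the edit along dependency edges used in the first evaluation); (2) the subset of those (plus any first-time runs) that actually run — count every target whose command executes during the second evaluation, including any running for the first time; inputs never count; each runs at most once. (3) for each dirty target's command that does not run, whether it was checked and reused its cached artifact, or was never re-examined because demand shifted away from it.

The edit dirties: cache.gen, codegen.gen, config.gen, router.gen, west.gen.
2 target commands run: cache.gen, router.gen.
Cache hits after checking: codegen.gen, config.gen, west.gen.
Note where the cutoff bites: config.gen is checked, finds nothing changed, and keeps its cache.

First demand of the output computes:
  export.gen = mul(1, 1) = 1
  router.gen = max2(0, 1) = 1
  cache.gen = max2(0, 1) = 1
  config.gen = min2(1, 1) = 1
  west.gen = neg(1) = -1
  codegen.gen = max2(1, -1) = 1

After the edit, cleaning proceeds:
  router.gen: a read changed (tables.txt 0->-1) — executes, giving 1 — identical to its old value.
  cache.gen: a read changed (tables.txt 0->-1) — executes, giving 1 — identical to its old value.
  config.gen: dirty, but its reads are unchanged (cache.gen unchanged, export.gen unchanged); cached 1 stands.
  west.gen: dirty, but its reads are unchanged (config.gen unchanged); cached -1 stands.
  codegen.gen: dirty, but its reads are unchanged (config.gen unchanged, west.gen unchanged); cached 1 stands.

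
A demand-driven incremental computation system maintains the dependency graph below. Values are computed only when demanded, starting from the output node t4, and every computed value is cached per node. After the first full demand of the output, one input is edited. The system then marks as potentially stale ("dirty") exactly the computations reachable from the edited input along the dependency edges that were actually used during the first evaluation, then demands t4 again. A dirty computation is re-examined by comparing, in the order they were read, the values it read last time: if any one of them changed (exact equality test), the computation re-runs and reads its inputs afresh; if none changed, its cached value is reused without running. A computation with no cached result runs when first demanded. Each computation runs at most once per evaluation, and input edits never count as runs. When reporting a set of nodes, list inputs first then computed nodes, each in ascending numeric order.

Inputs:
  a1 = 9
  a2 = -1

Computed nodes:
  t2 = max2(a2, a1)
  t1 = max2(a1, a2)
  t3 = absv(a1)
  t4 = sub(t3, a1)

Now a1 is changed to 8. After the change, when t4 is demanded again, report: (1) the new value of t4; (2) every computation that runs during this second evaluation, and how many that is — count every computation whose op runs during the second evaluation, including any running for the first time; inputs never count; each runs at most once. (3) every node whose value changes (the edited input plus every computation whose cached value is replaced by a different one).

New value of t4: 0.
Computations that run: t3, t4 — 2 in total.
Values that change: a1, t3.

First evaluation (everything demanded from the output):
  t3 = absv(9) = 9
  t4 = sub(9, 9) = 0

Propagation after the edit:
  t3: runs — a1 9->8; result 8.
  t4: runs — t3 9->8; a1 9->8; result 0 (same value as before).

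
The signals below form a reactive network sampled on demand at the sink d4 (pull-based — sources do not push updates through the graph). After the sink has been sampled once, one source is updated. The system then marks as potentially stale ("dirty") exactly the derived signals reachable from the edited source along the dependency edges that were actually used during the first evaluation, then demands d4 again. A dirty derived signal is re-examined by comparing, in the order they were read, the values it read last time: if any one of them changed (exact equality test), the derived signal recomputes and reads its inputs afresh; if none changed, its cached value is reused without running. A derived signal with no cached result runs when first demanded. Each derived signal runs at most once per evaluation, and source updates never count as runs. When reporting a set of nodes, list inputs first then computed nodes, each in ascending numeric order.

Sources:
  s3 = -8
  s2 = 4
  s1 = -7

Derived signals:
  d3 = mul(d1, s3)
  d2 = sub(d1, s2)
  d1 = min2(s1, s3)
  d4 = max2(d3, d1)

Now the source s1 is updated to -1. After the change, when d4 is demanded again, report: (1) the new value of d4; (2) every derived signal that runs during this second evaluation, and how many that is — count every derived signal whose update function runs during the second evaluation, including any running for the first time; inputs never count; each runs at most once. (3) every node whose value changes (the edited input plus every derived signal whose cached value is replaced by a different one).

d4 now evaluates to 64.
Run set: d1 (1 run).
Changed values: s1.
The important point: d1 recomputes to an identical value, and the output ends up unchanged.

Initial pass — values computed on the first demand:
  d1 = min2(-7, -8) = -8
  d3 = mul(-8, -8) = 64
  d4 = max2(64, -8) = 64

Second demand — change propagation:
  d1: re-runs because s1 -7->-1; new result -8 (unchanged).
  d3: re-examined; everything it read last time is the same (d1 unchanged, s3 unchanged) — cache 64 kept, no run.
  d4: re-examined; everything it read last time is the same (d3 unchanged, d1 unchanged) — cache 64 kept, no run.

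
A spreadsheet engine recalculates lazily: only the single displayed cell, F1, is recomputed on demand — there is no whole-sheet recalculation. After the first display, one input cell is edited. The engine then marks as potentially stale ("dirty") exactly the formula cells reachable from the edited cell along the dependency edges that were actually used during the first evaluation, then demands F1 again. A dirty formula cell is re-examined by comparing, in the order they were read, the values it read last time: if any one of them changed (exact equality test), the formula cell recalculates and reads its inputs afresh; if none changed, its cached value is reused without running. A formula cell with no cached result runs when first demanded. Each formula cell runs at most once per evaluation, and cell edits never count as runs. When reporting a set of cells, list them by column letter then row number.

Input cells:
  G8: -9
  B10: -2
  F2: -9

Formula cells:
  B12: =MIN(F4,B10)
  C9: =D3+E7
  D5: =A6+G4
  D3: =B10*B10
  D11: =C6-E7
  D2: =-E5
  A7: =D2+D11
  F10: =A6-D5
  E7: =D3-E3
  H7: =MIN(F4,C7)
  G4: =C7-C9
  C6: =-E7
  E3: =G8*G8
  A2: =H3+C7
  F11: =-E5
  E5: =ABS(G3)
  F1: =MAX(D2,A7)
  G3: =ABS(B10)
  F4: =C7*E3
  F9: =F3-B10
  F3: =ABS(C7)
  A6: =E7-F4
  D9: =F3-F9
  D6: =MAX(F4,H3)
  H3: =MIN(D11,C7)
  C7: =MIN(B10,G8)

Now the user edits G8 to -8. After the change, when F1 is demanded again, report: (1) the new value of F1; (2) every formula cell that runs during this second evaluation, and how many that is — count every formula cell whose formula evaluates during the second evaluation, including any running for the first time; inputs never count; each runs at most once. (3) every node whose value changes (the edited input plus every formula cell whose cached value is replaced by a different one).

New value of F1: 118.
Formula cells that run: A7, C6, D11, E3, E7, F1 — 6 in total.
Values that change: A7, C6, D11, E3, E7, F1, G8.

First evaluation (everything demanded from the output):
  D3 = -2 * -2 = 4
  E3 = -9 * -9 = 81
  E7 = 4 - 81 = -77
  C6 = -(-77) = 77
  D11 = 77 - -77 = 154
  G3 = ABS(-2) = 2
  E5 = ABS(2) = 2
  D2 = -(2) = -2
  A7 = -2 + 154 = 152
  F1 = MAX(-2, 152) = 152

Propagation after the edit:
  E3: runs — G8 -9->-8; G8 -9->-8; result 64.
  E7: runs — E3 81->64; result -60.
  C6: runs — E7 -77->-60; result 60.
  D11: runs — C6 77->60; E7 -77->-60; result 120.
  A7: runs — D11 154->120; result 118.
  F1: runs — A7 152->118; result 118.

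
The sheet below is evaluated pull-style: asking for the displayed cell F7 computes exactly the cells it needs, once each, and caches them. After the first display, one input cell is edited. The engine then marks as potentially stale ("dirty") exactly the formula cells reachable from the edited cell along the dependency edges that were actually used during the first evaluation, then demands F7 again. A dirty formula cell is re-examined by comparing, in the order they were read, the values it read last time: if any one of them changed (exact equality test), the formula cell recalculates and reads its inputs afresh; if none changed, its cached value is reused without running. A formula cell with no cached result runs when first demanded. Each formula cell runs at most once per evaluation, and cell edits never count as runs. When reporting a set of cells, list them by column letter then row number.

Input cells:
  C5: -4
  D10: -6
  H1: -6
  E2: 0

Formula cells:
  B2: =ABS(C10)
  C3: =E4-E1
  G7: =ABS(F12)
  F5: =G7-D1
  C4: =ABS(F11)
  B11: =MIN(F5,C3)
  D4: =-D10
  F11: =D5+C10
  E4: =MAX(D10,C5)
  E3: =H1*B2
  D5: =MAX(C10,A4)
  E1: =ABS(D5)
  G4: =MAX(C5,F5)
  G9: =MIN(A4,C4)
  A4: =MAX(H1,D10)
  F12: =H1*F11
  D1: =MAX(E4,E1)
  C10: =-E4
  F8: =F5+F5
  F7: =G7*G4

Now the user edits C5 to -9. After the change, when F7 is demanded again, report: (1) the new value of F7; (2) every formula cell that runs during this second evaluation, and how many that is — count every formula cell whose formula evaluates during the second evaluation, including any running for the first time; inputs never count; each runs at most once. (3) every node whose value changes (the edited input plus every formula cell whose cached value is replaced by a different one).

Demanding F7 again yields 4752.
11 formula cells run: C10, D1, D5, E1, E4, F5, F7, F11, F12, G4, G7.
The nodes whose values change: C5, C10, D1, D5, E1, E4, F5, F7, F11, F12, G4, G7.

First demand of the output computes:
  A4 = MAX(-6, -6) = -6
  E4 = MAX(-6, -4) = -4
  C10 = -(-4) = 4
  D5 = MAX(4, -6) = 4
  E1 = ABS(4) = 4
  D1 = MAX(-4, 4) = 4
  F11 = 4 + 4 = 8
  F12 = -6 * 8 = -48
  G7 = ABS(-48) = 48
  F5 = 48 - 4 = 44
  G4 = MAX(-4, 44) = 44
  F7 = 48 * 44 = 2112

After the edit, cleaning proceeds:
  E4: a read changed (C5 -4->-9) — executes, giving -6.
  C10: a read changed (E4 -4->-6) — executes, giving 6.
  D5: a read changed (C10 4->6) — executes, giving 6.
  E1: a read changed (D5 4->6) — executes, giving 6.
  D1: a read changed (E4 -4->-6; E1 4->6) — executes, giving 6.
  F11: a read changed (D5 4->6; C10 4->6) — executes, giving 12.
  F12: a read changed (F11 8->12) — executes, giving -72.
  G7: a read changed (F12 -48->-72) — executes, giving 72.
  F5: a read changed (G7 48->72; D1 4->6) — executes, giving 66.
  G4: a read changed (C5 -4->-9; F5 44->66) — executes, giving 66.
  F7: a read changed (G7 48->72; G4 44->66) — executes, giving 4752.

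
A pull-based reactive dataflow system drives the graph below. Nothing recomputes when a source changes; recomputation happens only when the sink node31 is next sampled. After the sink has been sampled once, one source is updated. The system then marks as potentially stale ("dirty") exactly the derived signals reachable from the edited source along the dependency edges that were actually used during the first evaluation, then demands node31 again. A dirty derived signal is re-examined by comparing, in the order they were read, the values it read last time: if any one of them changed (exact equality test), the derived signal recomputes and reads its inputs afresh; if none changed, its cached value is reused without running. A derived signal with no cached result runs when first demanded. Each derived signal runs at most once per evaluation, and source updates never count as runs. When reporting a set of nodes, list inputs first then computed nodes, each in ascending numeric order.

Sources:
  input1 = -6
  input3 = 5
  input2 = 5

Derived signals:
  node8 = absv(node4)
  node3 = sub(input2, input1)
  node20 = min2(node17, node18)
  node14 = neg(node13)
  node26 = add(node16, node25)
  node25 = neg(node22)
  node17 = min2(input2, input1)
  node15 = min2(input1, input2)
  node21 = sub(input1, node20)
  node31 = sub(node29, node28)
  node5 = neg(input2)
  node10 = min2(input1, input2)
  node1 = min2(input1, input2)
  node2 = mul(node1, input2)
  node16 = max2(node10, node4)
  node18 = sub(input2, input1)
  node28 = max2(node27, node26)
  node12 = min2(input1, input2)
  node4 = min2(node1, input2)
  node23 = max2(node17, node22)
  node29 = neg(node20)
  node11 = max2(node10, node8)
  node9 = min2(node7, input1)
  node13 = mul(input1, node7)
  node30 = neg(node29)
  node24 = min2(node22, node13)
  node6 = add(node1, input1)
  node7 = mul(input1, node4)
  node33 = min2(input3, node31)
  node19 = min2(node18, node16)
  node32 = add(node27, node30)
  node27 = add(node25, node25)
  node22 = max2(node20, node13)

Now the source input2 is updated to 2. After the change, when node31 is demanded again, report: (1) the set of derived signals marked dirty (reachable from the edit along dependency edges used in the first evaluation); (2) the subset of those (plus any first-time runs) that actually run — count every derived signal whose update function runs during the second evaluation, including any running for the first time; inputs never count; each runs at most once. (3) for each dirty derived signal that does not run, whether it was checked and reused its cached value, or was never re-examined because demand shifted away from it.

Marked dirty: node1, node4, node7, node10, node13, node16, node17, node18, node20, node22, node25, node26, node27, node28, node29, node31.
Derived signals that run: node1, node4, node10, node17, node18, node20 — 6 in total.
Checked but reused from cache: node7, node13, node16, node22, node25, node26, node27, node28, node29, node31.
Key observation: the cutoff stops propagation at node7 — its inputs' values are unchanged, so it reuses its cache.

First evaluation (everything demanded from the output):
  node1 = min2(-6, 5) = -6
  node4 = min2(-6, 5) = -6
  node7 = mul(-6, -6) = 36
  node10 = min2(-6, 5) = -6
  node13 = mul(-6, 36) = -216
  node16 = max2(-6, -6) = -6
  node17 = min2(5, -6) = -6
  node18 = sub(5, -6) = 11
  node20 = min2(-6, 11) = -6
  node22 = max2(-6, -216) = -6
  node25 = neg(-6) = 6
  node26 = add(-6, 6) = 0
  node27 = add(6, 6) = 12
  node28 = max2(12, 0) = 12
  node29 = neg(-6) = 6
  node31 = sub(6, 12) = -6

Propagation after the edit:
  node1: runs — input2 5->2; result -6 (same value as before).
  node4: runs — input2 5->2; result -6 (same value as before).
  node7: checked — values it read are unchanged (input1 unchanged, node4 unchanged); reused cached 36 without running.
  node10: runs — input2 5->2; result -6 (same value as before).
  node13: checked — values it read are unchanged (input1 unchanged, node7 unchanged); reused cached -216 without running.
  node16: checked — values it read are unchanged (node10 unchanged, node4 unchanged); reused cached -6 without running.
  node17: runs — input2 5->2; result -6 (same value as before).
  node18: runs — input2 5->2; result 8.
  node20: runs — node18 11->8; result -6 (same value as before).
  node22: checked — values it read are unchanged (node20 unchanged, node13 unchanged); reused cached -6 without running.
  node25: checked — values it read are unchanged (node22 unchanged); reused cached 6 without running.
  node26: checked — values it read are unchanged (node16 unchanged, node25 unchanged); reused cached 0 without running.
  node27: checked — values it read are unchanged (node25 unchanged, node25 unchanged); reused cached 12 without running.
  node28: checked — values it read are unchanged (node27 unchanged, node26 unchanged); reused cached 12 without running.
  node29: checked — values it read are unchanged (node20 unchanged); reused cached 6 without running.
  node31: checked — values it read are unchanged (node29 unchanged, node28 unchanged); reused cached -6 without running.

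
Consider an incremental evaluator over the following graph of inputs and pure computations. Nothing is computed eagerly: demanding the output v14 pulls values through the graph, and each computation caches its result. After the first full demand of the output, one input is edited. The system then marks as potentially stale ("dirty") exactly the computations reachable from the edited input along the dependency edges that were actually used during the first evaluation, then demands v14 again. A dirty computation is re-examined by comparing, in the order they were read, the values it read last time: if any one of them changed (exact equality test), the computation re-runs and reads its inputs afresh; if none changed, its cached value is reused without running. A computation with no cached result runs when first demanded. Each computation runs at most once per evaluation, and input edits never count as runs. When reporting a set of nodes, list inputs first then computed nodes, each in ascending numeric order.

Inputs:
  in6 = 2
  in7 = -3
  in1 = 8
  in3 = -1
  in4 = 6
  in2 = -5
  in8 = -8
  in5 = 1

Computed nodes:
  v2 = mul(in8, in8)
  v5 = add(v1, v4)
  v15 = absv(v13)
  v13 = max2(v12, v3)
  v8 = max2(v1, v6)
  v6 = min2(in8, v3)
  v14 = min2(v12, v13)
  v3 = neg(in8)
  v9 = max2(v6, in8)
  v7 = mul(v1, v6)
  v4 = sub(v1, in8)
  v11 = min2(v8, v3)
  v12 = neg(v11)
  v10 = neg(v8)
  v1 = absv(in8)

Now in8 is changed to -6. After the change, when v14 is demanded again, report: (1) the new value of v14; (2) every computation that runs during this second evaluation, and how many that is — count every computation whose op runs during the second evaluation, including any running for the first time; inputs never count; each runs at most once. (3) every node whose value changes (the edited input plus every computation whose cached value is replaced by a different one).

Initial pass — values computed on the first demand:
  v1 = absv(-8) = 8
  v3 = neg(-8) = 8
  v6 = min2(-8, 8) = -8
  v8 = max2(8, -8) = 8
  v11 = min2(8, 8) = 8
  v12 = neg(8) = -8
  v13 = max2(-8, 8) = 8
  v14 = min2(-8, 8) = -8

Second demand — change propagation:
  v1: re-runs because in8 -8->-6; new result 6.
  v3: re-runs because in8 -8->-6; new result 6.
  v6: re-runs because in8 -8->-6; v3 8->6; new result -6.
  v8: re-runs because v1 8->6; v6 -8->-6; new result 6.
  v11: re-runs because v8 8->6; v3 8->6; new result 6.
  v12: re-runs because v11 8->6; new result -6.
  v13: re-runs because v12 -8->-6; v3 8->6; new result 6.
  v14: re-runs because v12 -8->-6; v13 8->6; new result -6.

v14 now evaluates to -6.
Run set: v1, v3, v6, v8, v11, v12, v13, v14 (8 run).
Changed values: in8, v1, v3, v6, v8, v11, v12, v13, v14.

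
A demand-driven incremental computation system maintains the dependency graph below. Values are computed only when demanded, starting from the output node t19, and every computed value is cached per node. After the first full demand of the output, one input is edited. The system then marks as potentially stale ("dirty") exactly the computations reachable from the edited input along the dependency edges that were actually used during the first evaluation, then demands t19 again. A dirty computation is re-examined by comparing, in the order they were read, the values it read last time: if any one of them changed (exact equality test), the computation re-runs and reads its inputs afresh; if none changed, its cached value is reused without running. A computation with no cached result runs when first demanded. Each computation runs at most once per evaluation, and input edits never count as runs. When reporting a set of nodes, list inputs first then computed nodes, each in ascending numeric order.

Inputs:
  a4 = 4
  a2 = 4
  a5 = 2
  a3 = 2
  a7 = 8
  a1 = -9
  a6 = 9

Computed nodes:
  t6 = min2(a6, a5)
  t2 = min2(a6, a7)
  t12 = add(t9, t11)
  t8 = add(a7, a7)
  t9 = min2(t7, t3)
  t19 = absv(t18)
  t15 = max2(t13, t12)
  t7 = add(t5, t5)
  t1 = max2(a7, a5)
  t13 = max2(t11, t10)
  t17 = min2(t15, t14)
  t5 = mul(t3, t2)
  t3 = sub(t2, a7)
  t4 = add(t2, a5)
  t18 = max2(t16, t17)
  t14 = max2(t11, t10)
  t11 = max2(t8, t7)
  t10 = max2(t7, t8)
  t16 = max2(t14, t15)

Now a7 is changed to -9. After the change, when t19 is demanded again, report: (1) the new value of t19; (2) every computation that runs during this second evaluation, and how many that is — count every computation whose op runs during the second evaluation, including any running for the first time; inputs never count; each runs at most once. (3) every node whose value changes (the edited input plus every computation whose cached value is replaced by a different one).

New value of t19: 0.
Computations that run: t2, t3, t5, t8, t10, t11, t12, t13, t14, t15, t16, t17, t18, t19 — 14 in total.
Values that change: a7, t2, t8, t10, t11, t12, t13, t14, t15, t16, t17, t18, t19.
Key observation: the cutoff stops propagation at t7 — its inputs' values are unchanged, so it reuses its cache.

First evaluation (everything demanded from the output):
  t2 = min2(9, 8) = 8
  t3 = sub(8, 8) = 0
  t5 = mul(0, 8) = 0
  t7 = add(0, 0) = 0
  t8 = add(8, 8) = 16
  t9 = min2(0, 0) = 0
  t10 = max2(0, 16) = 16
  t11 = max2(16, 0) = 16
  t12 = add(0, 16) = 16
  t13 = max2(16, 16) = 16
  t14 = max2(16, 16) = 16
  t15 = max2(16, 16) = 16
  t16 = max2(16, 16) = 16
  t17 = min2(16, 16) = 16
  t18 = max2(16, 16) = 16
  t19 = absv(16) = 16

Propagation after the edit:
  t2: runs — a7 8->-9; result -9.
  t3: runs — t2 8->-9; a7 8->-9; result 0 (same value as before).
  t5: runs — t2 8->-9; result 0 (same value as before).
  t7: checked — values it read are unchanged (t5 unchanged, t5 unchanged); reused cached 0 without running.
  t8: runs — a7 8->-9; a7 8->-9; result -18.
  t9: checked — values it read are unchanged (t7 unchanged, t3 unchanged); reused cached 0 without running.
  t10: runs — t8 16->-18; result 0.
  t11: runs — t8 16->-18; result 0.
  t12: runs — t11 16->0; result 0.
  t13: runs — t11 16->0; t10 16->0; result 0.
  t14: runs — t11 16->0; t10 16->0; result 0.
  t15: runs — t13 16->0; t12 16->0; result 0.
  t16: runs — t14 16->0; t15 16->0; result 0.
  t17: runs — t15 16->0; t14 16->0; result 0.
  t18: runs — t16 16->0; t17 16->0; result 0.
  t19: runs — t18 16->0; result 0.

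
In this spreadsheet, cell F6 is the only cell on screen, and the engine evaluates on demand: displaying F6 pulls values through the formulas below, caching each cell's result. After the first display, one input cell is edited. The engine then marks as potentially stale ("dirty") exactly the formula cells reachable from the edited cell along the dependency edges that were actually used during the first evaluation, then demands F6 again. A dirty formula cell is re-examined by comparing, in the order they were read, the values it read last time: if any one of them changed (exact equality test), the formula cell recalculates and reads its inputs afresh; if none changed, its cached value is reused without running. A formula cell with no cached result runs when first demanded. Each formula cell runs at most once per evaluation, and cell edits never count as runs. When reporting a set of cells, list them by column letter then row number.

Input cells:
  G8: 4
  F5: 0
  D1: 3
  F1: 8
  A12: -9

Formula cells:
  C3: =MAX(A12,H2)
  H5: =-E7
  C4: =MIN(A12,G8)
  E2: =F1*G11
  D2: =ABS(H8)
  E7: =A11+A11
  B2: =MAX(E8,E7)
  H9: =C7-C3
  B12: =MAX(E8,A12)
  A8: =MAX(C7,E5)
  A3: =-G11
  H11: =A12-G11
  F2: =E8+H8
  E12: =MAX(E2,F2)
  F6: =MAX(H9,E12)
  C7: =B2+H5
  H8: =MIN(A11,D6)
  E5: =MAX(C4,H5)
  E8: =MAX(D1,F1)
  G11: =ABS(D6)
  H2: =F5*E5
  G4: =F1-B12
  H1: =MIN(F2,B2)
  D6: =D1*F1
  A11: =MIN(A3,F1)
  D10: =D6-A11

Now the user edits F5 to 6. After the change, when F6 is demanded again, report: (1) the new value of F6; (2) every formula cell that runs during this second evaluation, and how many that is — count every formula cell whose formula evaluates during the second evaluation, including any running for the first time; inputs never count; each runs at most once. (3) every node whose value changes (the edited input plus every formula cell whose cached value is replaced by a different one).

F6 now evaluates to 192.
Run set: C3, F6, H2, H9 (4 run).
Changed values: C3, F5, H2, H9.

Initial pass — values computed on the first demand:
  C4 = MIN(-9, 4) = -9
  D6 = 3 * 8 = 24
  E8 = MAX(3, 8) = 8
  G11 = ABS(24) = 24
  A3 = -(24) = -24
  A11 = MIN(-24, 8) = -24
  E2 = 8 * 24 = 192
  E7 = -24 + -24 = -48
  B2 = MAX(8, -48) = 8
  H5 = -(-48) = 48
  C7 = 8 + 48 = 56
  E5 = MAX(-9, 48) = 48
  H2 = 0 * 48 = 0
  C3 = MAX(-9, 0) = 0
  H8 = MIN(-24, 24) = -24
  F2 = 8 + -24 = -16
  E12 = MAX(192, -16) = 192
  H9 = 56 - 0 = 56
  F6 = MAX(56, 192) = 192

Second demand — change propagation:
  H2: re-runs because F5 0->6; new result 288.
  C3: re-runs because H2 0->288; new result 288.
  H9: re-runs because C3 0->288; new result -232.
  F6: re-runs because H9 56->-232; new result 192 (unchanged).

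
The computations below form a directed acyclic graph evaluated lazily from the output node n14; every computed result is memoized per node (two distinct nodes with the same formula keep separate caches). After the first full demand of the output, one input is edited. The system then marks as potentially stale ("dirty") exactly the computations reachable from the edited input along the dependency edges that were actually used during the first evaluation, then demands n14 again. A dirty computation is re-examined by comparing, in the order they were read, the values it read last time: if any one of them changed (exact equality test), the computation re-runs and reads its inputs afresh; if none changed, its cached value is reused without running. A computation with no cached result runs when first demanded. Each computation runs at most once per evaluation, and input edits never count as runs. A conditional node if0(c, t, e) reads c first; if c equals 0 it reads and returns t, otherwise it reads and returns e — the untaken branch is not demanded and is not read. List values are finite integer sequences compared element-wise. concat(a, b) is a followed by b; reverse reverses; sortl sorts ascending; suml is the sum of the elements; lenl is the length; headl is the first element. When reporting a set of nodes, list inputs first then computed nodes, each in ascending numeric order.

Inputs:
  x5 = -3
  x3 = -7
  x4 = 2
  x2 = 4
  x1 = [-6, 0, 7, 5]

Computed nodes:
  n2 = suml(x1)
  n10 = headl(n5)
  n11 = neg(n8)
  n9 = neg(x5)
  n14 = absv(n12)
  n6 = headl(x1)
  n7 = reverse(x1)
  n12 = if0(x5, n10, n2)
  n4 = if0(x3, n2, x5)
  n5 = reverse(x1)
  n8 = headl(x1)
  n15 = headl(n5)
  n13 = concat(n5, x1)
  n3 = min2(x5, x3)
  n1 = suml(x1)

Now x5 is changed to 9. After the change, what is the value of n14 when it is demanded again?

First demand of the output computes:
  n2 = suml([-6, 0, 7, 5]) = 6
  n12 = if0(x5=-3 -> else branch n2) = 6
  n14 = absv(6) = 6

After the edit, cleaning proceeds:
  n12: a read changed (x5 -3->9) — executes, giving 6 — identical to its old value.
  n14: dirty, but its reads are unchanged (n12 unchanged); cached 6 stands.

Note the absorption at n12: it re-runs yet its value is the same, leaving the output's value untouched.

Demanding n14 again yields 6.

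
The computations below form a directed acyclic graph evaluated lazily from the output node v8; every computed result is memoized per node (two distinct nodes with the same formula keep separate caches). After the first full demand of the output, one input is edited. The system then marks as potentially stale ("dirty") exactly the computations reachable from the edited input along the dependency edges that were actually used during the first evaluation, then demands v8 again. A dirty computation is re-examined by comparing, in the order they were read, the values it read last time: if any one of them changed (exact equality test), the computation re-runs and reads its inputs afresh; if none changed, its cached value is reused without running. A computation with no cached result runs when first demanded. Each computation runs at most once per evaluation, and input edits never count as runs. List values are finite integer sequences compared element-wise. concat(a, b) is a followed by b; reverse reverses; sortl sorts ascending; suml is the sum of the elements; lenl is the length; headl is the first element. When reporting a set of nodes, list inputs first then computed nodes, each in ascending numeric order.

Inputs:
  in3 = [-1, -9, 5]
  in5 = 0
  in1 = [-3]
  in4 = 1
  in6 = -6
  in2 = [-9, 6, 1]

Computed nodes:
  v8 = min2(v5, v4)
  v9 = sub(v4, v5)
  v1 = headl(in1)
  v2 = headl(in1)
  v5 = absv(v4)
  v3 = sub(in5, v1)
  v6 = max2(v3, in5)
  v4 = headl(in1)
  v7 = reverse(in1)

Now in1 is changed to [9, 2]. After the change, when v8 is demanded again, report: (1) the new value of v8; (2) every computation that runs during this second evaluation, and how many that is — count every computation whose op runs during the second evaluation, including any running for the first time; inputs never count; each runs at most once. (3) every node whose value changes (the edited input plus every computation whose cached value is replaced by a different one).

Demanding v8 again yields 9.
3 computations run: v4, v5, v8.
The nodes whose values change: in1, v4, v5, v8.

First demand of the output computes:
  v4 = headl([-3]) = -3
  v5 = absv(-3) = 3
  v8 = min2(3, -3) = -3

After the edit, cleaning proceeds:
  v4: a read changed (in1 [-3]->[9, 2]) — executes, giving 9.
  v5: a read changed (v4 -3->9) — executes, giving 9.
  v8: a read changed (v5 3->9; v4 -3->9) — executes, giving 9.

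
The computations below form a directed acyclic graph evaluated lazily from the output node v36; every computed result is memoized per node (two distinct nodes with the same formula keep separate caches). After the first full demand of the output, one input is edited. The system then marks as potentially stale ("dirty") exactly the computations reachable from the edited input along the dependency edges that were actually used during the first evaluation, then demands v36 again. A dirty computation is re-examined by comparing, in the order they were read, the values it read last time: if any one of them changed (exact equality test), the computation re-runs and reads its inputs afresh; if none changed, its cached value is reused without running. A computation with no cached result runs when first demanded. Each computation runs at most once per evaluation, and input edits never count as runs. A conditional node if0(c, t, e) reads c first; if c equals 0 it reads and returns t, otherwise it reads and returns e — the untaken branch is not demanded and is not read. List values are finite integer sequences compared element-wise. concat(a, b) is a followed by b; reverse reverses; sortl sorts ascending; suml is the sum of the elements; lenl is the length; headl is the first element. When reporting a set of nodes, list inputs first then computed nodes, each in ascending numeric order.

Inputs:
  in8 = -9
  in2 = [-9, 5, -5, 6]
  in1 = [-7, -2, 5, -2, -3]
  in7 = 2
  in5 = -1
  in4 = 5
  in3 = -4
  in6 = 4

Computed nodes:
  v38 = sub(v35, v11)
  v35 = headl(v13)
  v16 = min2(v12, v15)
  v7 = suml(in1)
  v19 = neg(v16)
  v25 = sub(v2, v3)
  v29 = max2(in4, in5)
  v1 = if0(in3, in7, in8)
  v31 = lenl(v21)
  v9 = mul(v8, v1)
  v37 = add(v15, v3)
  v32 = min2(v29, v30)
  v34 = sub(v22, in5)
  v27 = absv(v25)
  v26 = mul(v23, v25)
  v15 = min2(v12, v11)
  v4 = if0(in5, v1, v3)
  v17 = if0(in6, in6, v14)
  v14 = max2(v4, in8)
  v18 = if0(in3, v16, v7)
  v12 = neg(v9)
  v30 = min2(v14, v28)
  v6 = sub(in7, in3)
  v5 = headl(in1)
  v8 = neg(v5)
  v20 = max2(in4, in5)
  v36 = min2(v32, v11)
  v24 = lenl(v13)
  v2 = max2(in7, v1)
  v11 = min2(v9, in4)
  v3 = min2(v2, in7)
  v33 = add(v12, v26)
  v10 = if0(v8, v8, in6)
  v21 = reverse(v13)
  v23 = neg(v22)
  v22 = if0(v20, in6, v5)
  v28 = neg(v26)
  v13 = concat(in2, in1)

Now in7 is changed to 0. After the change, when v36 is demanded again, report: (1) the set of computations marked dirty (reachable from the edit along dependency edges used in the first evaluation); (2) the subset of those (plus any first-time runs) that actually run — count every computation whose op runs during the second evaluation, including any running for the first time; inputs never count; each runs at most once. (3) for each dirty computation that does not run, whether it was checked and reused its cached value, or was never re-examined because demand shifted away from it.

The edit dirties: v2, v3, v4, v14, v25, v26, v28, v30, v32, v36.
6 computations run: v2, v3, v4, v14, v25, v30.
Cache hits after checking: v26, v28, v32, v36.
Note where the cutoff bites: v26 is checked, finds nothing changed, and keeps its cache.

First demand of the output computes:
  v1 = if0(in3=-4 -> else branch in8) = -9
  v2 = max2(2, -9) = 2
  v3 = min2(2, 2) = 2
  v4 = if0(in5=-1 -> else branch v3) = 2
  v5 = headl([-7, -2, 5, -2, -3]) = -7
  v8 = neg(-7) = 7
  v9 = mul(7, -9) = -63
  v11 = min2(-63, 5) = -63
  v14 = max2(2, -9) = 2
  v20 = max2(5, -1) = 5
  v22 = if0(v20=5 -> else branch v5) = -7
  v23 = neg(-7) = 7
  v25 = sub(2, 2) = 0
  v26 = mul(7, 0) = 0
  v28 = neg(0) = 0
  v29 = max2(5, -1) = 5
  v30 = min2(2, 0) = 0
  v32 = min2(5, 0) = 0
  v36 = min2(0, -63) = -63

After the edit, cleaning proceeds:
  v2: a read changed (in7 2->0) — executes, giving 0.
  v3: a read changed (v2 2->0; in7 2->0) — executes, giving 0.
  v4: a read changed (v3 2->0) — executes, giving 0.
  v14: a read changed (v4 2->0) — executes, giving 0.
  v25: a read changed (v2 2->0; v3 2->0) — executes, giving 0 — identical to its old value.
  v26: dirty, but its reads are unchanged (v23 unchanged, v25 unchanged); cached 0 stands.
  v28: dirty, but its reads are unchanged (v26 unchanged); cached 0 stands.
  v30: a read changed (v14 2->0) — executes, giving 0 — identical to its old value.
  v32: dirty, but its reads are unchanged (v29 unchanged, v30 unchanged); cached 0 stands.
  v36: dirty, but its reads are unchanged (v32 unchanged, v11 unchanged); cached -63 stands.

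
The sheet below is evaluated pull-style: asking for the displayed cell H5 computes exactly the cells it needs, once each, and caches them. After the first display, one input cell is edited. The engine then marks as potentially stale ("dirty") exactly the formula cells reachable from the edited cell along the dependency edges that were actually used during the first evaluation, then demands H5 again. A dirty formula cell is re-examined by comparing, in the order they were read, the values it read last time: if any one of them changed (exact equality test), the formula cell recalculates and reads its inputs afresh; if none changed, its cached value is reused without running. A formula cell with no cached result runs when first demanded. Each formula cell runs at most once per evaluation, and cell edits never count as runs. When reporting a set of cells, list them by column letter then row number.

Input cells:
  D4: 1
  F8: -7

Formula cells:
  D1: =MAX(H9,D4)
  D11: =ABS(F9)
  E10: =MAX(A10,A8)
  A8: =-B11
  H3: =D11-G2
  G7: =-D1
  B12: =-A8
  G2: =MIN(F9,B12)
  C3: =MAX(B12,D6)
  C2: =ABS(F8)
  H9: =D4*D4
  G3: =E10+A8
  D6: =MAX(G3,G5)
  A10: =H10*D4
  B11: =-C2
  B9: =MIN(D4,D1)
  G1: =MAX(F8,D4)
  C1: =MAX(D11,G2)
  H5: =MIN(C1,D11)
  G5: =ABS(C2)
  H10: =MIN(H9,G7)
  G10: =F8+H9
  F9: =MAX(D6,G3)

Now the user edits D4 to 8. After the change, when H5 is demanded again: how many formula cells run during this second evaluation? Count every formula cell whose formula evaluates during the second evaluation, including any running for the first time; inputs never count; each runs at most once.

First demand of the output computes:
  C2 = ABS(-7) = 7
  B11 = -(7) = -7
  A8 = -(-7) = 7
  B12 = -(7) = -7
  G5 = ABS(7) = 7
  H9 = 1 * 1 = 1
  D1 = MAX(1, 1) = 1
  G7 = -(1) = -1
  H10 = MIN(1, -1) = -1
  A10 = -1 * 1 = -1
  E10 = MAX(-1, 7) = 7
  G3 = 7 + 7 = 14
  D6 = MAX(14, 7) = 14
  F9 = MAX(14, 14) = 14
  D11 = ABS(14) = 14
  G2 = MIN(14, -7) = -7
  C1 = MAX(14, -7) = 14
  H5 = MIN(14, 14) = 14

After the edit, cleaning proceeds:
  H9: a read changed (D4 1->8; D4 1->8) — executes, giving 64.
  D1: a read changed (H9 1->64; D4 1->8) — executes, giving 64.
  G7: a read changed (D1 1->64) — executes, giving -64.
  H10: a read changed (H9 1->64; G7 -1->-64) — executes, giving -64.
  A10: a read changed (H10 -1->-64; D4 1->8) — executes, giving -512.
  E10: a read changed (A10 -1->-512) — executes, giving 7 — identical to its old value.
  G3: dirty, but its reads are unchanged (E10 unchanged, A8 unchanged); cached 14 stands.
  D6: dirty, but its reads are unchanged (G3 unchanged, G5 unchanged); cached 14 stands.
  F9: dirty, but its reads are unchanged (D6 unchanged, G3 unchanged); cached 14 stands.
  D11: dirty, but its reads are unchanged (F9 unchanged); cached 14 stands.
  G2: dirty, but its reads are unchanged (F9 unchanged, B12 unchanged); cached -7 stands.
  C1: dirty, but its reads are unchanged (D11 unchanged, G2 unchanged); cached 14 stands.
  H5: dirty, but its reads are unchanged (C1 unchanged, D11 unchanged); cached 14 stands.

Note the absorption at E10: it re-runs yet its value is the same, leaving the output's value untouched.

6 formula cells run: A10, D1, E10, G7, H9, H10.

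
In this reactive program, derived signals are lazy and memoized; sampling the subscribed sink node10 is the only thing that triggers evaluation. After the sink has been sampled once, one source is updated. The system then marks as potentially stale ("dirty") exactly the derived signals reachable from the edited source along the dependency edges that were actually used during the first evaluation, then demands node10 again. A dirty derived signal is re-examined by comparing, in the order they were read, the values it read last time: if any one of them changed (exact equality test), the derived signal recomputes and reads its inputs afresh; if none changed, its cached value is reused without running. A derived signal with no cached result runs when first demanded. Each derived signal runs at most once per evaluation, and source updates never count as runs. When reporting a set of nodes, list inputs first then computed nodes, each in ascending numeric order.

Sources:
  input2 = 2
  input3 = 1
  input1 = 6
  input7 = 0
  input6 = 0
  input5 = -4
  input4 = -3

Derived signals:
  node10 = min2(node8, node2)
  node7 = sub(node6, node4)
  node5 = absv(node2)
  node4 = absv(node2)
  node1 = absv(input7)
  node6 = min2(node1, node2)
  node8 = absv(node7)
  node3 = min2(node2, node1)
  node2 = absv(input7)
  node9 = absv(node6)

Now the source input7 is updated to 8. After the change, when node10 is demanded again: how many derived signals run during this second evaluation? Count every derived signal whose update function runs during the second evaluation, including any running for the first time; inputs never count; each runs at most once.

6 derived signals run: node1, node2, node4, node6, node7, node10.
Note where the cutoff bites: node8 is checked, finds nothing changed, and keeps its cache.

First demand of the output computes:
  node1 = absv(0) = 0
  node2 = absv(0) = 0
  node4 = absv(0) = 0
  node6 = min2(0, 0) = 0
  node7 = sub(0, 0) = 0
  node8 = absv(0) = 0
  node10 = min2(0, 0) = 0

After the edit, cleaning proceeds:
  node1: a read changed (input7 0->8) — executes, giving 8.
  node2: a read changed (input7 0->8) — executes, giving 8.
  node4: a read changed (node2 0->8) — executes, giving 8.
  node6: a read changed (node1 0->8; node2 0->8) — executes, giving 8.
  node7: a read changed (node6 0->8; node4 0->8) — executes, giving 0 — identical to its old value.
  node8: dirty, but its reads are unchanged (node7 unchanged); cached 0 stands.
  node10: a read changed (node2 0->8) — executes, giving 0 — identical to its old value.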